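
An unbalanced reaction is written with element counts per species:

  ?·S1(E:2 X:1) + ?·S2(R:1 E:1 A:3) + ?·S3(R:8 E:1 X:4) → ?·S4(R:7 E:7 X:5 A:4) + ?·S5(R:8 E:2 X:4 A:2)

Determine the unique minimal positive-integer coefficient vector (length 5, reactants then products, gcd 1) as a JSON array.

R: 6·0+6·1+6·8 = 54 | 2·7+5·8 = 54
E: 6·2+6·1+6·1 = 24 | 2·7+5·2 = 24
X: 6·1+6·0+6·4 = 30 | 2·5+5·4 = 30
A: 6·0+6·3+6·0 = 18 | 2·4+5·2 = 18
gcd(6,6,6,2,5) = 1

Coefficients: [6, 6, 6, 2, 5]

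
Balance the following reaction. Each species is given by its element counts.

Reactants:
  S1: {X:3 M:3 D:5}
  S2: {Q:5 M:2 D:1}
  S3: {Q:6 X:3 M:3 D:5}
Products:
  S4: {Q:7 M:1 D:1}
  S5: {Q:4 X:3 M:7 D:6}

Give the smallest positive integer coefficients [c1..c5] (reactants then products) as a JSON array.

Q: 1·0+6·5+1·6 = 36 | 4·7+2·4 = 36
X: 1·3+6·0+1·3 = 6 | 4·0+2·3 = 6
M: 1·3+6·2+1·3 = 18 | 4·1+2·7 = 18
D: 1·5+6·1+1·5 = 16 | 4·1+2·6 = 16
gcd(1,6,1,4,2) = 1

Coefficients: [1, 6, 1, 4, 2]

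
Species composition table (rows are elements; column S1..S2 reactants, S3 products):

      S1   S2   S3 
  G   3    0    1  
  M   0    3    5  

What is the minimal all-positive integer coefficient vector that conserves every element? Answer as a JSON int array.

G: 1·3+5·0 = 3 | 3·1 = 3
M: 1·0+5·3 = 15 | 3·5 = 15
gcd(1,5,3) = 1

Coefficients: [1, 5, 3]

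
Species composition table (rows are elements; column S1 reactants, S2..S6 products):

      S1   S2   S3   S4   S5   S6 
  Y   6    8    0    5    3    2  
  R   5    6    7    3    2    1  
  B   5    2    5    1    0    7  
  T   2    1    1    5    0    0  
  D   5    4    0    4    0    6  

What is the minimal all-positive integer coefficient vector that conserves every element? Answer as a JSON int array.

Coefficients: [6, 1, 1, 2, 4, 3]

Y: 6·6 = 36 | 1·8+1·0+2·5+4·3+3·2 = 36
R: 6·5 = 30 | 1·6+1·7+2·3+4·2+3·1 = 30
B: 6·5 = 30 | 1·2+1·5+2·1+4·0+3·7 = 30
T: 6·2 = 12 | 1·1+1·1+2·5+4·0+3·0 = 12
D: 6·5 = 30 | 1·4+1·0+2·4+4·0+3·6 = 30
gcd(6,1,1,2,4,3) = 1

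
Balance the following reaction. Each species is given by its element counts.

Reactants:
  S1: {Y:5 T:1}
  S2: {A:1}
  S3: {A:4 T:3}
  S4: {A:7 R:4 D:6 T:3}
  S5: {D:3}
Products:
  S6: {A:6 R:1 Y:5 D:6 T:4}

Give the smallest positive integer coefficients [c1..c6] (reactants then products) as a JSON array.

Coefficients: [4, 5, 3, 1, 6, 4]

A: 4·0+5·1+3·4+1·7+6·0 = 24 | 4·6 = 24
R: 4·0+5·0+3·0+1·4+6·0 = 4 | 4·1 = 4
Y: 4·5+5·0+3·0+1·0+6·0 = 20 | 4·5 = 20
D: 4·0+5·0+3·0+1·6+6·3 = 24 | 4·6 = 24
T: 4·1+5·0+3·3+1·3+6·0 = 16 | 4·4 = 16
gcd(4,5,3,1,6,4) = 1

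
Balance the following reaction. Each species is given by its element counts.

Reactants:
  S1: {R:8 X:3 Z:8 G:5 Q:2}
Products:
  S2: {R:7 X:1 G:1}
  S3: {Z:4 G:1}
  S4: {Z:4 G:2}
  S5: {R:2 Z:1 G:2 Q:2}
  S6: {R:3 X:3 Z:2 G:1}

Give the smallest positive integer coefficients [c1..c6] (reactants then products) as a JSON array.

R: 6·8 = 48 | 3·7+6·0+2·0+6·2+5·3 = 48
X: 6·3 = 18 | 3·1+6·0+2·0+6·0+5·3 = 18
Z: 6·8 = 48 | 3·0+6·4+2·4+6·1+5·2 = 48
G: 6·5 = 30 | 3·1+6·1+2·2+6·2+5·1 = 30
Q: 6·2 = 12 | 3·0+6·0+2·0+6·2+5·0 = 12
gcd(6,3,6,2,6,5) = 1

Coefficients: [6, 3, 6, 2, 6, 5]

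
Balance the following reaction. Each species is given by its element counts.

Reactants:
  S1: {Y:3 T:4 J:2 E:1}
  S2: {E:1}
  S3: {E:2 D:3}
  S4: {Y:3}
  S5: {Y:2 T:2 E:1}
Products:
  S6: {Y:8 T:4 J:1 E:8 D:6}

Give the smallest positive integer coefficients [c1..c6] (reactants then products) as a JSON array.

Y: 1·3+5·0+4·0+3·3+2·2 = 16 | 2·8 = 16
T: 1·4+5·0+4·0+3·0+2·2 = 8 | 2·4 = 8
J: 1·2+5·0+4·0+3·0+2·0 = 2 | 2·1 = 2
E: 1·1+5·1+4·2+3·0+2·1 = 16 | 2·8 = 16
D: 1·0+5·0+4·3+3·0+2·0 = 12 | 2·6 = 12
gcd(1,5,4,3,2,2) = 1

Coefficients: [1, 5, 4, 3, 2, 2]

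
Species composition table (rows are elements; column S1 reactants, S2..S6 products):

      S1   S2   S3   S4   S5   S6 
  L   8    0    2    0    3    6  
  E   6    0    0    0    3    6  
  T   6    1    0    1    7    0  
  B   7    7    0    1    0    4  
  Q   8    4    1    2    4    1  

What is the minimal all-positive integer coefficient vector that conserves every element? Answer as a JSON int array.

L: 6·8 = 48 | 3·0+6·2+5·0+4·3+4·6 = 48
E: 6·6 = 36 | 3·0+6·0+5·0+4·3+4·6 = 36
T: 6·6 = 36 | 3·1+6·0+5·1+4·7+4·0 = 36
B: 6·7 = 42 | 3·7+6·0+5·1+4·0+4·4 = 42
Q: 6·8 = 48 | 3·4+6·1+5·2+4·4+4·1 = 48
gcd(6,3,6,5,4,4) = 1

Coefficients: [6, 3, 6, 5, 4, 4]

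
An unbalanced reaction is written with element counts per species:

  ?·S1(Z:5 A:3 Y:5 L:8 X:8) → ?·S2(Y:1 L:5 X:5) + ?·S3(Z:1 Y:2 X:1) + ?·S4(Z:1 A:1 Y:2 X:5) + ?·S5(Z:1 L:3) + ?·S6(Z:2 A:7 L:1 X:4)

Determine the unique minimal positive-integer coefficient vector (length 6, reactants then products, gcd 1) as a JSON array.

Z: 3·5 = 15 | 1·0+5·1+2·1+6·1+1·2 = 15
A: 3·3 = 9 | 1·0+5·0+2·1+6·0+1·7 = 9
Y: 3·5 = 15 | 1·1+5·2+2·2+6·0+1·0 = 15
L: 3·8 = 24 | 1·5+5·0+2·0+6·3+1·1 = 24
X: 3·8 = 24 | 1·5+5·1+2·5+6·0+1·4 = 24
gcd(3,1,5,2,6,1) = 1

Coefficients: [3, 1, 5, 2, 6, 1]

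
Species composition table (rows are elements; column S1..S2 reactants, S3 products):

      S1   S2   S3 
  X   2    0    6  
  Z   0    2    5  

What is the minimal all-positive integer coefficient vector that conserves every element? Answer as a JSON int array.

X: 6·2+5·0 = 12 | 2·6 = 12
Z: 6·0+5·2 = 10 | 2·5 = 10
gcd(6,5,2) = 1

Coefficients: [6, 5, 2]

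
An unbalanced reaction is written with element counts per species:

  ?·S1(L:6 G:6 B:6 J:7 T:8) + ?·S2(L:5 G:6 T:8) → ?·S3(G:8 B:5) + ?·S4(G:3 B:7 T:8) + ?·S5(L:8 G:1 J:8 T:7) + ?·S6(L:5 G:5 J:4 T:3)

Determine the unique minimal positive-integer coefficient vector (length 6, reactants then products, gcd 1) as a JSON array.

Coefficients: [4, 1, 2, 2, 3, 1]

L: 4·6+1·5 = 29 | 2·0+2·0+3·8+1·5 = 29
G: 4·6+1·6 = 30 | 2·8+2·3+3·1+1·5 = 30
B: 4·6+1·0 = 24 | 2·5+2·7+3·0+1·0 = 24
J: 4·7+1·0 = 28 | 2·0+2·0+3·8+1·4 = 28
T: 4·8+1·8 = 40 | 2·0+2·8+3·7+1·3 = 40
gcd(4,1,2,2,3,1) = 1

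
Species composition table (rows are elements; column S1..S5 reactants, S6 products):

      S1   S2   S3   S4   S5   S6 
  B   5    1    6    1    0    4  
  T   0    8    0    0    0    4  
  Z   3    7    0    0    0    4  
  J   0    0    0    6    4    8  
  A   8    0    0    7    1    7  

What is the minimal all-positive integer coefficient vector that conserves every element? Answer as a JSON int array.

Coefficients: [1, 3, 2, 4, 6, 6]

B: 1·5+3·1+2·6+4·1+6·0 = 24 | 6·4 = 24
T: 1·0+3·8+2·0+4·0+6·0 = 24 | 6·4 = 24
Z: 1·3+3·7+2·0+4·0+6·0 = 24 | 6·4 = 24
J: 1·0+3·0+2·0+4·6+6·4 = 48 | 6·8 = 48
A: 1·8+3·0+2·0+4·7+6·1 = 42 | 6·7 = 42
gcd(1,3,2,4,6,6) = 1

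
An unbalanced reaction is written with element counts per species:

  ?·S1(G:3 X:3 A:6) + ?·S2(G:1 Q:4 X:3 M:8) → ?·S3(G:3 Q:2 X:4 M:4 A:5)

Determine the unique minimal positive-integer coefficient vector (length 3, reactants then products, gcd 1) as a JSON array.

Coefficients: [5, 3, 6]

G: 5·3+3·1 = 18 | 6·3 = 18
Q: 5·0+3·4 = 12 | 6·2 = 12
X: 5·3+3·3 = 24 | 6·4 = 24
M: 5·0+3·8 = 24 | 6·4 = 24
A: 5·6+3·0 = 30 | 6·5 = 30
gcd(5,3,6) = 1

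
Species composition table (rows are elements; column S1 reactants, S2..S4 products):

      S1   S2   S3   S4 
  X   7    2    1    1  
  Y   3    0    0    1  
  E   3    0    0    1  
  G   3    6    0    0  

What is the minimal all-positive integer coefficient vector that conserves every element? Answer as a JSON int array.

Coefficients: [2, 1, 6, 6]

X: 2·7 = 14 | 1·2+6·1+6·1 = 14
Y: 2·3 = 6 | 1·0+6·0+6·1 = 6
E: 2·3 = 6 | 1·0+6·0+6·1 = 6
G: 2·3 = 6 | 1·6+6·0+6·0 = 6
gcd(2,1,6,6) = 1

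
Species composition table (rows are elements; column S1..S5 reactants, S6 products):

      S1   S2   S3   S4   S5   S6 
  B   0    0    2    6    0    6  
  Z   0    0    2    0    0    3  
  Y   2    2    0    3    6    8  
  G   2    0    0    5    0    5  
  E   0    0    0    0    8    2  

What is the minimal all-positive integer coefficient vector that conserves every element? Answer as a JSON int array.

Coefficients: [5, 5, 6, 2, 1, 4]

B: 5·0+5·0+6·2+2·6+1·0 = 24 | 4·6 = 24
Z: 5·0+5·0+6·2+2·0+1·0 = 12 | 4·3 = 12
Y: 5·2+5·2+6·0+2·3+1·6 = 32 | 4·8 = 32
G: 5·2+5·0+6·0+2·5+1·0 = 20 | 4·5 = 20
E: 5·0+5·0+6·0+2·0+1·8 = 8 | 4·2 = 8
gcd(5,5,6,2,1,4) = 1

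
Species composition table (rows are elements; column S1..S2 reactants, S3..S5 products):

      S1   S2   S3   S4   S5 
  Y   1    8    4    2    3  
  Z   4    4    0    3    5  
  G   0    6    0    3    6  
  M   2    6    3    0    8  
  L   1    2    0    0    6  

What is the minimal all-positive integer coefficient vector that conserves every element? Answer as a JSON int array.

Coefficients: [2, 5, 6, 6, 2]

Y: 2·1+5·8 = 42 | 6·4+6·2+2·3 = 42
Z: 2·4+5·4 = 28 | 6·0+6·3+2·5 = 28
G: 2·0+5·6 = 30 | 6·0+6·3+2·6 = 30
M: 2·2+5·6 = 34 | 6·3+6·0+2·8 = 34
L: 2·1+5·2 = 12 | 6·0+6·0+2·6 = 12
gcd(2,5,6,6,2) = 1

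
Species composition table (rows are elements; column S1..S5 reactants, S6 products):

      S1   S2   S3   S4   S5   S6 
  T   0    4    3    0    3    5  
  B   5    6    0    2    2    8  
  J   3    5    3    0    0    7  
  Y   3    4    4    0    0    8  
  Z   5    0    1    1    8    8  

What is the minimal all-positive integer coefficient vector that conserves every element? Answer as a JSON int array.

Coefficients: [4, 1, 6, 6, 1, 5]

T: 4·0+1·4+6·3+6·0+1·3 = 25 | 5·5 = 25
B: 4·5+1·6+6·0+6·2+1·2 = 40 | 5·8 = 40
J: 4·3+1·5+6·3+6·0+1·0 = 35 | 5·7 = 35
Y: 4·3+1·4+6·4+6·0+1·0 = 40 | 5·8 = 40
Z: 4·5+1·0+6·1+6·1+1·8 = 40 | 5·8 = 40
gcd(4,1,6,6,1,5) = 1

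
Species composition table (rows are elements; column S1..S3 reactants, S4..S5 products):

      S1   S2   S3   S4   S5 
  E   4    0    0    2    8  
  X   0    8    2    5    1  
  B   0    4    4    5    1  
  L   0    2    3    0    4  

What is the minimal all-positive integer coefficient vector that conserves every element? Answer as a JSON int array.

Coefficients: [5, 1, 2, 2, 2]

E: 5·4+1·0+2·0 = 20 | 2·2+2·8 = 20
X: 5·0+1·8+2·2 = 12 | 2·5+2·1 = 12
B: 5·0+1·4+2·4 = 12 | 2·5+2·1 = 12
L: 5·0+1·2+2·3 = 8 | 2·0+2·4 = 8
gcd(5,1,2,2,2) = 1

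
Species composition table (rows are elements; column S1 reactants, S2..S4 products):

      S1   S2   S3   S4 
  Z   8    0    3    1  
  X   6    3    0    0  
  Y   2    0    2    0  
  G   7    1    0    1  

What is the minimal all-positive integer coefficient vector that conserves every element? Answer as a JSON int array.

Z: 1·8 = 8 | 2·0+1·3+5·1 = 8
X: 1·6 = 6 | 2·3+1·0+5·0 = 6
Y: 1·2 = 2 | 2·0+1·2+5·0 = 2
G: 1·7 = 7 | 2·1+1·0+5·1 = 7
gcd(1,2,1,5) = 1

Coefficients: [1, 2, 1, 5]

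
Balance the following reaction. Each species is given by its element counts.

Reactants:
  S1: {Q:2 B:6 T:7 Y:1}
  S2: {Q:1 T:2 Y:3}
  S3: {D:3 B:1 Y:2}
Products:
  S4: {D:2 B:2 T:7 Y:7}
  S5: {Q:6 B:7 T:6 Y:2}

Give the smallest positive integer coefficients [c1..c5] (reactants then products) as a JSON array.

Coefficients: [3, 6, 2, 3, 2]

Q: 3·2+6·1+2·0 = 12 | 3·0+2·6 = 12
D: 3·0+6·0+2·3 = 6 | 3·2+2·0 = 6
B: 3·6+6·0+2·1 = 20 | 3·2+2·7 = 20
T: 3·7+6·2+2·0 = 33 | 3·7+2·6 = 33
Y: 3·1+6·3+2·2 = 25 | 3·7+2·2 = 25
gcd(3,6,2,3,2) = 1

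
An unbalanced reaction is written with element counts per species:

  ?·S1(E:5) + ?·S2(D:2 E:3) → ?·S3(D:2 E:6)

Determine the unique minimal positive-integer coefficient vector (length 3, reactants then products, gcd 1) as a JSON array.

Coefficients: [3, 5, 5]

D: 3·0+5·2 = 10 | 5·2 = 10
E: 3·5+5·3 = 30 | 5·6 = 30
gcd(3,5,5) = 1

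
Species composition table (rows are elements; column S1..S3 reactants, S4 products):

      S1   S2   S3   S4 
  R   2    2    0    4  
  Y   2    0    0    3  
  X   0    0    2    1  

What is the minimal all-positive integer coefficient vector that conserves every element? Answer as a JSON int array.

R: 3·2+1·2+1·0 = 8 | 2·4 = 8
Y: 3·2+1·0+1·0 = 6 | 2·3 = 6
X: 3·0+1·0+1·2 = 2 | 2·1 = 2
gcd(3,1,1,2) = 1

Coefficients: [3, 1, 1, 2]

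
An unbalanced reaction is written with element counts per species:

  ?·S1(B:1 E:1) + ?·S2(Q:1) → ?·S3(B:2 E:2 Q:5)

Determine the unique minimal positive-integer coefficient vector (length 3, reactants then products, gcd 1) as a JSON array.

Coefficients: [2, 5, 1]

B: 2·1+5·0 = 2 | 1·2 = 2
E: 2·1+5·0 = 2 | 1·2 = 2
Q: 2·0+5·1 = 5 | 1·5 = 5
gcd(2,5,1) = 1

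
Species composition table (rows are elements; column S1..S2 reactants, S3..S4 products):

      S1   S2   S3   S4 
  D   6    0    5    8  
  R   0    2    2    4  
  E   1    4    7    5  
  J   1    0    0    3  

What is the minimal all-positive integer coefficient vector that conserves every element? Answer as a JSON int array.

Coefficients: [3, 4, 2, 1]

D: 3·6+4·0 = 18 | 2·5+1·8 = 18
R: 3·0+4·2 = 8 | 2·2+1·4 = 8
E: 3·1+4·4 = 19 | 2·7+1·5 = 19
J: 3·1+4·0 = 3 | 2·0+1·3 = 3
gcd(3,4,2,1) = 1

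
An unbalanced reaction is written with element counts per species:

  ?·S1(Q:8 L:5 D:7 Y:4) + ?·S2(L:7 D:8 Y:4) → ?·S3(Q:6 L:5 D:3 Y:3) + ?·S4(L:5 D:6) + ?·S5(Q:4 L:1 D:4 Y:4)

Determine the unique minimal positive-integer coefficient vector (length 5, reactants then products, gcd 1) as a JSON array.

Coefficients: [6, 3, 4, 5, 6]

Q: 6·8+3·0 = 48 | 4·6+5·0+6·4 = 48
L: 6·5+3·7 = 51 | 4·5+5·5+6·1 = 51
D: 6·7+3·8 = 66 | 4·3+5·6+6·4 = 66
Y: 6·4+3·4 = 36 | 4·3+5·0+6·4 = 36
gcd(6,3,4,5,6) = 1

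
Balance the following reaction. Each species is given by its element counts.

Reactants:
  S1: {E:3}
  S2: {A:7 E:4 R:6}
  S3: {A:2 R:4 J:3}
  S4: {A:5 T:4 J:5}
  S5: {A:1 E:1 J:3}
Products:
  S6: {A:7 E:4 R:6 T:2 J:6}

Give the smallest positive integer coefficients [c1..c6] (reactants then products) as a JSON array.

A: 5·0+2·7+6·2+3·5+1·1 = 42 | 6·7 = 42
E: 5·3+2·4+6·0+3·0+1·1 = 24 | 6·4 = 24
R: 5·0+2·6+6·4+3·0+1·0 = 36 | 6·6 = 36
T: 5·0+2·0+6·0+3·4+1·0 = 12 | 6·2 = 12
J: 5·0+2·0+6·3+3·5+1·3 = 36 | 6·6 = 36
gcd(5,2,6,3,1,6) = 1

Coefficients: [5, 2, 6, 3, 1, 6]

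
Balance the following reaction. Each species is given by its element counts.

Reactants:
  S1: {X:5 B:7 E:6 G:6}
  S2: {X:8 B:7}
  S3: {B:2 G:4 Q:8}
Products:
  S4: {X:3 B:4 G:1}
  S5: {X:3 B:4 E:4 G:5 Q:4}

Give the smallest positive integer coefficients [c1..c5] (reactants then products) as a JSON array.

Coefficients: [4, 2, 3, 6, 6]

X: 4·5+2·8+3·0 = 36 | 6·3+6·3 = 36
B: 4·7+2·7+3·2 = 48 | 6·4+6·4 = 48
E: 4·6+2·0+3·0 = 24 | 6·0+6·4 = 24
G: 4·6+2·0+3·4 = 36 | 6·1+6·5 = 36
Q: 4·0+2·0+3·8 = 24 | 6·0+6·4 = 24
gcd(4,2,3,6,6) = 1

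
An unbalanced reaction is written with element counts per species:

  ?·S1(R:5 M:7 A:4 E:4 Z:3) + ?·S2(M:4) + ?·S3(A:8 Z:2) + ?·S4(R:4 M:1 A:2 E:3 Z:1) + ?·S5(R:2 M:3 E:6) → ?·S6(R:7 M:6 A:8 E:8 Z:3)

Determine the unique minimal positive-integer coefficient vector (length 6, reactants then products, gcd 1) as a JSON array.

R: 1·5+2·0+3·0+6·4+3·2 = 35 | 5·7 = 35
M: 1·7+2·4+3·0+6·1+3·3 = 30 | 5·6 = 30
A: 1·4+2·0+3·8+6·2+3·0 = 40 | 5·8 = 40
E: 1·4+2·0+3·0+6·3+3·6 = 40 | 5·8 = 40
Z: 1·3+2·0+3·2+6·1+3·0 = 15 | 5·3 = 15
gcd(1,2,3,6,3,5) = 1

Coefficients: [1, 2, 3, 6, 3, 5]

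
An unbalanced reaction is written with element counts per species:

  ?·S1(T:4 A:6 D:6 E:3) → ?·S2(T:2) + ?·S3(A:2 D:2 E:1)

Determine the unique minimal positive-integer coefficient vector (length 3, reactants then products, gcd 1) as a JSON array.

Coefficients: [1, 2, 3]

T: 1·4 = 4 | 2·2+3·0 = 4
A: 1·6 = 6 | 2·0+3·2 = 6
D: 1·6 = 6 | 2·0+3·2 = 6
E: 1·3 = 3 | 2·0+3·1 = 3
gcd(1,2,3) = 1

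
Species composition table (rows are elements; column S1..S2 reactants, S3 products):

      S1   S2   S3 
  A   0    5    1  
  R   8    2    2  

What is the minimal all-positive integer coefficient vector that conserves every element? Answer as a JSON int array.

Coefficients: [1, 1, 5]

A: 1·0+1·5 = 5 | 5·1 = 5
R: 1·8+1·2 = 10 | 5·2 = 10
gcd(1,1,5) = 1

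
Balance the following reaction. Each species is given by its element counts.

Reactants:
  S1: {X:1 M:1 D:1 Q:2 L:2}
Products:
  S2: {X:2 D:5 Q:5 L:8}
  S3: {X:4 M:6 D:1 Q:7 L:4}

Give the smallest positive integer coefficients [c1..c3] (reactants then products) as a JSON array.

X: 6·1 = 6 | 1·2+1·4 = 6
M: 6·1 = 6 | 1·0+1·6 = 6
D: 6·1 = 6 | 1·5+1·1 = 6
Q: 6·2 = 12 | 1·5+1·7 = 12
L: 6·2 = 12 | 1·8+1·4 = 12
gcd(6,1,1) = 1

Coefficients: [6, 1, 1]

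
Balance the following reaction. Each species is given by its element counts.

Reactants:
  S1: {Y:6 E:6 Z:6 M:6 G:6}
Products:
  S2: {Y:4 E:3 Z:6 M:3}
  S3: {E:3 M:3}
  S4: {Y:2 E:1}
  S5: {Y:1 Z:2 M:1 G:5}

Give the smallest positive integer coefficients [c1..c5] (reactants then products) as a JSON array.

Y: 5·6 = 30 | 3·4+5·0+6·2+6·1 = 30
E: 5·6 = 30 | 3·3+5·3+6·1+6·0 = 30
Z: 5·6 = 30 | 3·6+5·0+6·0+6·2 = 30
M: 5·6 = 30 | 3·3+5·3+6·0+6·1 = 30
G: 5·6 = 30 | 3·0+5·0+6·0+6·5 = 30
gcd(5,3,5,6,6) = 1

Coefficients: [5, 3, 5, 6, 6]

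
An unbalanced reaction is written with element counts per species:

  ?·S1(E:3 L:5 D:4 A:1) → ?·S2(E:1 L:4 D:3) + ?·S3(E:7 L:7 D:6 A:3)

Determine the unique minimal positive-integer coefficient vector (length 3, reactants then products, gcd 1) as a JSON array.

E: 3·3 = 9 | 2·1+1·7 = 9
L: 3·5 = 15 | 2·4+1·7 = 15
D: 3·4 = 12 | 2·3+1·6 = 12
A: 3·1 = 3 | 2·0+1·3 = 3
gcd(3,2,1) = 1

Coefficients: [3, 2, 1]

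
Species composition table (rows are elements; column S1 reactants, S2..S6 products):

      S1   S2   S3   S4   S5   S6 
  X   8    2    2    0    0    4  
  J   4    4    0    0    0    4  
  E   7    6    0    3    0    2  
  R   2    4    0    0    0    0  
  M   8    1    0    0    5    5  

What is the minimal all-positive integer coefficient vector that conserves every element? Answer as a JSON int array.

Coefficients: [2, 1, 5, 2, 2, 1]

X: 2·8 = 16 | 1·2+5·2+2·0+2·0+1·4 = 16
J: 2·4 = 8 | 1·4+5·0+2·0+2·0+1·4 = 8
E: 2·7 = 14 | 1·6+5·0+2·3+2·0+1·2 = 14
R: 2·2 = 4 | 1·4+5·0+2·0+2·0+1·0 = 4
M: 2·8 = 16 | 1·1+5·0+2·0+2·5+1·5 = 16
gcd(2,1,5,2,2,1) = 1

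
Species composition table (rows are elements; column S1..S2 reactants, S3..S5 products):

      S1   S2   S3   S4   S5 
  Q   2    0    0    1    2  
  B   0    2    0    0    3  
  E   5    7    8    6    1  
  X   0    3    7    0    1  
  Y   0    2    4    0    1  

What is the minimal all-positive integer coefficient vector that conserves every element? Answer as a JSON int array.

Coefficients: [5, 3, 1, 6, 2]

Q: 5·2+3·0 = 10 | 1·0+6·1+2·2 = 10
B: 5·0+3·2 = 6 | 1·0+6·0+2·3 = 6
E: 5·5+3·7 = 46 | 1·8+6·6+2·1 = 46
X: 5·0+3·3 = 9 | 1·7+6·0+2·1 = 9
Y: 5·0+3·2 = 6 | 1·4+6·0+2·1 = 6
gcd(5,3,1,6,2) = 1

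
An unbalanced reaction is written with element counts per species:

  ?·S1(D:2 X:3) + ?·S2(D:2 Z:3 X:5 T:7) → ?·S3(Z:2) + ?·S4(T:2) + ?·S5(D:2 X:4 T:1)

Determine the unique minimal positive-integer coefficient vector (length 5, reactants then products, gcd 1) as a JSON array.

Coefficients: [2, 2, 3, 5, 4]

D: 2·2+2·2 = 8 | 3·0+5·0+4·2 = 8
Z: 2·0+2·3 = 6 | 3·2+5·0+4·0 = 6
X: 2·3+2·5 = 16 | 3·0+5·0+4·4 = 16
T: 2·0+2·7 = 14 | 3·0+5·2+4·1 = 14
gcd(2,2,3,5,4) = 1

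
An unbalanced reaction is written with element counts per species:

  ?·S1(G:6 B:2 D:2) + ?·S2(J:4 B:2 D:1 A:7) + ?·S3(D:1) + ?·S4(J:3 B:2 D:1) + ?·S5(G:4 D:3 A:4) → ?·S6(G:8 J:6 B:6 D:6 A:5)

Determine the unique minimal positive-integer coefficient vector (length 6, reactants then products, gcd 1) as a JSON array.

Coefficients: [6, 3, 6, 6, 1, 5]

G: 6·6+3·0+6·0+6·0+1·4 = 40 | 5·8 = 40
J: 6·0+3·4+6·0+6·3+1·0 = 30 | 5·6 = 30
B: 6·2+3·2+6·0+6·2+1·0 = 30 | 5·6 = 30
D: 6·2+3·1+6·1+6·1+1·3 = 30 | 5·6 = 30
A: 6·0+3·7+6·0+6·0+1·4 = 25 | 5·5 = 25
gcd(6,3,6,6,1,5) = 1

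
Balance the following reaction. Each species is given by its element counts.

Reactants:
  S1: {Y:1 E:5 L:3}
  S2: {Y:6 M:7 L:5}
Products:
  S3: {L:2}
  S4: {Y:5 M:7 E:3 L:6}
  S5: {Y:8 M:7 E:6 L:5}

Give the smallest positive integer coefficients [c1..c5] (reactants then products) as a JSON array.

Coefficients: [3, 3, 4, 1, 2]

Y: 3·1+3·6 = 21 | 4·0+1·5+2·8 = 21
M: 3·0+3·7 = 21 | 4·0+1·7+2·7 = 21
E: 3·5+3·0 = 15 | 4·0+1·3+2·6 = 15
L: 3·3+3·5 = 24 | 4·2+1·6+2·5 = 24
gcd(3,3,4,1,2) = 1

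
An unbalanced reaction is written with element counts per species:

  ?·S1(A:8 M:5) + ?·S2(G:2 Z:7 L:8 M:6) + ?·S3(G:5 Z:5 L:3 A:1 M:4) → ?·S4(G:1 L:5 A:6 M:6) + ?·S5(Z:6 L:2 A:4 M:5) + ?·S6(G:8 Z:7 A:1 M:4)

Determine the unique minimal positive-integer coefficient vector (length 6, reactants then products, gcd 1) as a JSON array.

G: 5·0+2·2+5·5 = 29 | 5·1+3·0+3·8 = 29
Z: 5·0+2·7+5·5 = 39 | 5·0+3·6+3·7 = 39
L: 5·0+2·8+5·3 = 31 | 5·5+3·2+3·0 = 31
A: 5·8+2·0+5·1 = 45 | 5·6+3·4+3·1 = 45
M: 5·5+2·6+5·4 = 57 | 5·6+3·5+3·4 = 57
gcd(5,2,5,5,3,3) = 1

Coefficients: [5, 2, 5, 5, 3, 3]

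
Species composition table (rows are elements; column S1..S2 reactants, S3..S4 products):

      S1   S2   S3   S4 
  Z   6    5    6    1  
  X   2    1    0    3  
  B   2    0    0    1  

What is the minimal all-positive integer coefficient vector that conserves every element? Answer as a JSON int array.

Z: 1·6+4·5 = 26 | 4·6+2·1 = 26
X: 1·2+4·1 = 6 | 4·0+2·3 = 6
B: 1·2+4·0 = 2 | 4·0+2·1 = 2
gcd(1,4,4,2) = 1

Coefficients: [1, 4, 4, 2]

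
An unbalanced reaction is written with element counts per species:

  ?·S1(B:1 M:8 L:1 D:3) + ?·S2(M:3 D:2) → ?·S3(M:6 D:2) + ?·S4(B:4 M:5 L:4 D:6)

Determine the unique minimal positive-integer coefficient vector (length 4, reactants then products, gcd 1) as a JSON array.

Coefficients: [4, 3, 6, 1]

B: 4·1+3·0 = 4 | 6·0+1·4 = 4
M: 4·8+3·3 = 41 | 6·6+1·5 = 41
L: 4·1+3·0 = 4 | 6·0+1·4 = 4
D: 4·3+3·2 = 18 | 6·2+1·6 = 18
gcd(4,3,6,1) = 1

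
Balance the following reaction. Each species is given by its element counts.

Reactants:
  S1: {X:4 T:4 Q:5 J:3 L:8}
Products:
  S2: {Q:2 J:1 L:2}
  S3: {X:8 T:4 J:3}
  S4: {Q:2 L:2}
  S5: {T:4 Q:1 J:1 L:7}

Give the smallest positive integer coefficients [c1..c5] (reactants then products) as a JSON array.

Coefficients: [4, 4, 2, 5, 2]

X: 4·4 = 16 | 4·0+2·8+5·0+2·0 = 16
T: 4·4 = 16 | 4·0+2·4+5·0+2·4 = 16
Q: 4·5 = 20 | 4·2+2·0+5·2+2·1 = 20
J: 4·3 = 12 | 4·1+2·3+5·0+2·1 = 12
L: 4·8 = 32 | 4·2+2·0+5·2+2·7 = 32
gcd(4,4,2,5,2) = 1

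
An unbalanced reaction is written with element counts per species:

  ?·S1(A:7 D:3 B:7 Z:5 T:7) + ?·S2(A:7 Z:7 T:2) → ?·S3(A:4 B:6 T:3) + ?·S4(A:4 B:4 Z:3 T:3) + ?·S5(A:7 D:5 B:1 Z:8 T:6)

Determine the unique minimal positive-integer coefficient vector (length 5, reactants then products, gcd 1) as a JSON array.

A: 5·7+2·7 = 49 | 2·4+5·4+3·7 = 49
D: 5·3+2·0 = 15 | 2·0+5·0+3·5 = 15
B: 5·7+2·0 = 35 | 2·6+5·4+3·1 = 35
Z: 5·5+2·7 = 39 | 2·0+5·3+3·8 = 39
T: 5·7+2·2 = 39 | 2·3+5·3+3·6 = 39
gcd(5,2,2,5,3) = 1

Coefficients: [5, 2, 2, 5, 3]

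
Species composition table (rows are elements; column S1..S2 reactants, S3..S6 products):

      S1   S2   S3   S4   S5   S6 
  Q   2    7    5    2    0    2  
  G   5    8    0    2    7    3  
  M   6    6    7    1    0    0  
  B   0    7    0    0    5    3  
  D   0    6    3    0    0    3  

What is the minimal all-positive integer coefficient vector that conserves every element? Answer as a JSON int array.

Coefficients: [1, 5, 5, 1, 4, 5]

Q: 1·2+5·7 = 37 | 5·5+1·2+4·0+5·2 = 37
G: 1·5+5·8 = 45 | 5·0+1·2+4·7+5·3 = 45
M: 1·6+5·6 = 36 | 5·7+1·1+4·0+5·0 = 36
B: 1·0+5·7 = 35 | 5·0+1·0+4·5+5·3 = 35
D: 1·0+5·6 = 30 | 5·3+1·0+4·0+5·3 = 30
gcd(1,5,5,1,4,5) = 1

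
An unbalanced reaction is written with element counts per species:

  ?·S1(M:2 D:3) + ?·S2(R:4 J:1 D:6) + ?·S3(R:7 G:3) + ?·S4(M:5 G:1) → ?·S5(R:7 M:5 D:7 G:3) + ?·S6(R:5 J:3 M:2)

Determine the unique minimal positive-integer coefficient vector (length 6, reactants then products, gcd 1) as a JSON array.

Coefficients: [1, 3, 2, 3, 3, 1]

R: 1·0+3·4+2·7+3·0 = 26 | 3·7+1·5 = 26
J: 1·0+3·1+2·0+3·0 = 3 | 3·0+1·3 = 3
M: 1·2+3·0+2·0+3·5 = 17 | 3·5+1·2 = 17
D: 1·3+3·6+2·0+3·0 = 21 | 3·7+1·0 = 21
G: 1·0+3·0+2·3+3·1 = 9 | 3·3+1·0 = 9
gcd(1,3,2,3,3,1) = 1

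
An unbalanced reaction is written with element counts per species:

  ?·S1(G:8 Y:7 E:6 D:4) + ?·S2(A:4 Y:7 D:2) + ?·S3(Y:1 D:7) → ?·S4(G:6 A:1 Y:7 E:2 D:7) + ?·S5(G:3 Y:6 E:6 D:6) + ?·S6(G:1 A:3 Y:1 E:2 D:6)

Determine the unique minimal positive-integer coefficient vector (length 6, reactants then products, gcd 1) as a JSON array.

G: 5·8+2·0+5·0 = 40 | 5·6+3·3+1·1 = 40
A: 5·0+2·4+5·0 = 8 | 5·1+3·0+1·3 = 8
Y: 5·7+2·7+5·1 = 54 | 5·7+3·6+1·1 = 54
E: 5·6+2·0+5·0 = 30 | 5·2+3·6+1·2 = 30
D: 5·4+2·2+5·7 = 59 | 5·7+3·6+1·6 = 59
gcd(5,2,5,5,3,1) = 1

Coefficients: [5, 2, 5, 5, 3, 1]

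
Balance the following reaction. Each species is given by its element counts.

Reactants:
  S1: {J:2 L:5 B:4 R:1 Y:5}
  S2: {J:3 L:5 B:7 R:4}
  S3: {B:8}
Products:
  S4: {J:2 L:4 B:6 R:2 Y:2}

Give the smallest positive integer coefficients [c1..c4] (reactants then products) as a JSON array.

Coefficients: [2, 2, 1, 5]

J: 2·2+2·3+1·0 = 10 | 5·2 = 10
L: 2·5+2·5+1·0 = 20 | 5·4 = 20
B: 2·4+2·7+1·8 = 30 | 5·6 = 30
R: 2·1+2·4+1·0 = 10 | 5·2 = 10
Y: 2·5+2·0+1·0 = 10 | 5·2 = 10
gcd(2,2,1,5) = 1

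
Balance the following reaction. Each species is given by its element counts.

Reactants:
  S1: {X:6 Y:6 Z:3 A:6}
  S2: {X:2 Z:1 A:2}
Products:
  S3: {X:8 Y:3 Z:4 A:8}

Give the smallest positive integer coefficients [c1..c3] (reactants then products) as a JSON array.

X: 1·6+5·2 = 16 | 2·8 = 16
Y: 1·6+5·0 = 6 | 2·3 = 6
Z: 1·3+5·1 = 8 | 2·4 = 8
A: 1·6+5·2 = 16 | 2·8 = 16
gcd(1,5,2) = 1

Coefficients: [1, 5, 2]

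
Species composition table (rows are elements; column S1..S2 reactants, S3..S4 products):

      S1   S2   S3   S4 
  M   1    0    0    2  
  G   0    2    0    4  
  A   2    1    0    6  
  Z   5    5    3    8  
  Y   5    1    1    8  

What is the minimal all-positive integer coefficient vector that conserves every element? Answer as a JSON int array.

M: 2·1+2·0 = 2 | 4·0+1·2 = 2
G: 2·0+2·2 = 4 | 4·0+1·4 = 4
A: 2·2+2·1 = 6 | 4·0+1·6 = 6
Z: 2·5+2·5 = 20 | 4·3+1·8 = 20
Y: 2·5+2·1 = 12 | 4·1+1·8 = 12
gcd(2,2,4,1) = 1

Coefficients: [2, 2, 4, 1]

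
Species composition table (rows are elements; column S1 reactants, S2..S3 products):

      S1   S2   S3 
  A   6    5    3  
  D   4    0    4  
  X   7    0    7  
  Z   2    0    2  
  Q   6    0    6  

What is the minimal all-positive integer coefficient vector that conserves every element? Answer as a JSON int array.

A: 5·6 = 30 | 3·5+5·3 = 30
D: 5·4 = 20 | 3·0+5·4 = 20
X: 5·7 = 35 | 3·0+5·7 = 35
Z: 5·2 = 10 | 3·0+5·2 = 10
Q: 5·6 = 30 | 3·0+5·6 = 30
gcd(5,3,5) = 1

Coefficients: [5, 3, 5]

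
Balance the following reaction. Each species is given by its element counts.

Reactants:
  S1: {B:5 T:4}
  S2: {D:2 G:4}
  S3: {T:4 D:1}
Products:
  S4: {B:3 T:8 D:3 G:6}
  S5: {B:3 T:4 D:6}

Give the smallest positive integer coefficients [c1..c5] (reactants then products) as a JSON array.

B: 3·5+6·0+6·0 = 15 | 4·3+1·3 = 15
T: 3·4+6·0+6·4 = 36 | 4·8+1·4 = 36
D: 3·0+6·2+6·1 = 18 | 4·3+1·6 = 18
G: 3·0+6·4+6·0 = 24 | 4·6+1·0 = 24
gcd(3,6,6,4,1) = 1

Coefficients: [3, 6, 6, 4, 1]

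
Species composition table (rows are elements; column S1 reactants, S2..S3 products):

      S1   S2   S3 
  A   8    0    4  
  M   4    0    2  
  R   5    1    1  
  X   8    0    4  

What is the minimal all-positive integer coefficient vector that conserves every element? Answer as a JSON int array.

Coefficients: [1, 3, 2]

A: 1·8 = 8 | 3·0+2·4 = 8
M: 1·4 = 4 | 3·0+2·2 = 4
R: 1·5 = 5 | 3·1+2·1 = 5
X: 1·8 = 8 | 3·0+2·4 = 8
gcd(1,3,2) = 1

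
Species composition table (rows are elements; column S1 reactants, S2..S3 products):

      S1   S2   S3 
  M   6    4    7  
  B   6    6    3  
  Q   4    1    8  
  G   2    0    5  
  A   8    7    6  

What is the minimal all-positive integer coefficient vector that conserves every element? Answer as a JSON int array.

M: 5·6 = 30 | 4·4+2·7 = 30
B: 5·6 = 30 | 4·6+2·3 = 30
Q: 5·4 = 20 | 4·1+2·8 = 20
G: 5·2 = 10 | 4·0+2·5 = 10
A: 5·8 = 40 | 4·7+2·6 = 40
gcd(5,4,2) = 1

Coefficients: [5, 4, 2]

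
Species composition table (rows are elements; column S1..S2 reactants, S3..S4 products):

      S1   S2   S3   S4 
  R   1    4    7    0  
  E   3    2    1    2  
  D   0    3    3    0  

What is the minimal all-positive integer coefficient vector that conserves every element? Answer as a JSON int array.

Coefficients: [3, 1, 1, 5]

R: 3·1+1·4 = 7 | 1·7+5·0 = 7
E: 3·3+1·2 = 11 | 1·1+5·2 = 11
D: 3·0+1·3 = 3 | 1·3+5·0 = 3
gcd(3,1,1,5) = 1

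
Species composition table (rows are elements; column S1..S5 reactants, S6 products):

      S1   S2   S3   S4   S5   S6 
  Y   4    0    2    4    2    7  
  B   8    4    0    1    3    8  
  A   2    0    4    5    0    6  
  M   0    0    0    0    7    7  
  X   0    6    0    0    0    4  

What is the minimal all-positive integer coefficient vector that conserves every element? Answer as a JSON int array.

Coefficients: [1, 4, 1, 6, 6, 6]

Y: 1·4+4·0+1·2+6·4+6·2 = 42 | 6·7 = 42
B: 1·8+4·4+1·0+6·1+6·3 = 48 | 6·8 = 48
A: 1·2+4·0+1·4+6·5+6·0 = 36 | 6·6 = 36
M: 1·0+4·0+1·0+6·0+6·7 = 42 | 6·7 = 42
X: 1·0+4·6+1·0+6·0+6·0 = 24 | 6·4 = 24
gcd(1,4,1,6,6,6) = 1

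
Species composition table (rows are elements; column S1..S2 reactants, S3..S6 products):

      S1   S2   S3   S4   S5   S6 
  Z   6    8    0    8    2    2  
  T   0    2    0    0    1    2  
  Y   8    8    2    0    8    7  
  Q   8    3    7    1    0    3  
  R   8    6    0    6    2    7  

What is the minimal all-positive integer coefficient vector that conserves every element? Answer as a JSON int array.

Z: 4·6+5·8 = 64 | 5·0+6·8+6·2+2·2 = 64
T: 4·0+5·2 = 10 | 5·0+6·0+6·1+2·2 = 10
Y: 4·8+5·8 = 72 | 5·2+6·0+6·8+2·7 = 72
Q: 4·8+5·3 = 47 | 5·7+6·1+6·0+2·3 = 47
R: 4·8+5·6 = 62 | 5·0+6·6+6·2+2·7 = 62
gcd(4,5,5,6,6,2) = 1

Coefficients: [4, 5, 5, 6, 6, 2]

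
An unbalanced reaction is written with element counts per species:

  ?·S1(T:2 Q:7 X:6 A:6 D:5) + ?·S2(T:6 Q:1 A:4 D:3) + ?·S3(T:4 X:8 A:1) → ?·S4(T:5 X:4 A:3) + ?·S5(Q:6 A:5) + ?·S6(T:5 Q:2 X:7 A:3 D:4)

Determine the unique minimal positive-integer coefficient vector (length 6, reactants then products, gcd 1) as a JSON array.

T: 3·2+3·6+4·4 = 40 | 2·5+2·0+6·5 = 40
Q: 3·7+3·1+4·0 = 24 | 2·0+2·6+6·2 = 24
X: 3·6+3·0+4·8 = 50 | 2·4+2·0+6·7 = 50
A: 3·6+3·4+4·1 = 34 | 2·3+2·5+6·3 = 34
D: 3·5+3·3+4·0 = 24 | 2·0+2·0+6·4 = 24
gcd(3,3,4,2,2,6) = 1

Coefficients: [3, 3, 4, 2, 2, 6]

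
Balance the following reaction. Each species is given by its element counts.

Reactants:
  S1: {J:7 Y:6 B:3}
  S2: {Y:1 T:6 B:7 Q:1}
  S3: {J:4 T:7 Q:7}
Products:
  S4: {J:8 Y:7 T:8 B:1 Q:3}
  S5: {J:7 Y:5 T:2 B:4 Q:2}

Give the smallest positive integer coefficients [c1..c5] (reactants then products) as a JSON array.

Coefficients: [6, 1, 2, 1, 6]

J: 6·7+1·0+2·4 = 50 | 1·8+6·7 = 50
Y: 6·6+1·1+2·0 = 37 | 1·7+6·5 = 37
T: 6·0+1·6+2·7 = 20 | 1·8+6·2 = 20
B: 6·3+1·7+2·0 = 25 | 1·1+6·4 = 25
Q: 6·0+1·1+2·7 = 15 | 1·3+6·2 = 15
gcd(6,1,2,1,6) = 1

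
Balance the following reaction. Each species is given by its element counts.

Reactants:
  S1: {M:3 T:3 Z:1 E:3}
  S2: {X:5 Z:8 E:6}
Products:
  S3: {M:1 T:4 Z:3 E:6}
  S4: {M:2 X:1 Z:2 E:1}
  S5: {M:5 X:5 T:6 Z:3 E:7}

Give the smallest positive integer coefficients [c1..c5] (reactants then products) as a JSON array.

M: 6·3+2·0 = 18 | 3·1+5·2+1·5 = 18
X: 6·0+2·5 = 10 | 3·0+5·1+1·5 = 10
T: 6·3+2·0 = 18 | 3·4+5·0+1·6 = 18
Z: 6·1+2·8 = 22 | 3·3+5·2+1·3 = 22
E: 6·3+2·6 = 30 | 3·6+5·1+1·7 = 30
gcd(6,2,3,5,1) = 1

Coefficients: [6, 2, 3, 5, 1]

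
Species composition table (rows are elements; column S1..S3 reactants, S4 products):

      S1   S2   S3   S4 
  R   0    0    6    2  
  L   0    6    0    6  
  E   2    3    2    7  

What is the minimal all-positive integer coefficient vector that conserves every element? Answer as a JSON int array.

R: 5·0+3·0+1·6 = 6 | 3·2 = 6
L: 5·0+3·6+1·0 = 18 | 3·6 = 18
E: 5·2+3·3+1·2 = 21 | 3·7 = 21
gcd(5,3,1,3) = 1

Coefficients: [5, 3, 1, 3]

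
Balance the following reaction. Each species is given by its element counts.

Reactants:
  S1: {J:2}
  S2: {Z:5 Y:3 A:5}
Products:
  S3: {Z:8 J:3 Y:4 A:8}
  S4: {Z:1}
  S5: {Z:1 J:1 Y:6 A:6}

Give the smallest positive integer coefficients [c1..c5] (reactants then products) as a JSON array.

Z: 5·0+6·5 = 30 | 3·8+5·1+1·1 = 30
J: 5·2+6·0 = 10 | 3·3+5·0+1·1 = 10
Y: 5·0+6·3 = 18 | 3·4+5·0+1·6 = 18
A: 5·0+6·5 = 30 | 3·8+5·0+1·6 = 30
gcd(5,6,3,5,1) = 1

Coefficients: [5, 6, 3, 5, 1]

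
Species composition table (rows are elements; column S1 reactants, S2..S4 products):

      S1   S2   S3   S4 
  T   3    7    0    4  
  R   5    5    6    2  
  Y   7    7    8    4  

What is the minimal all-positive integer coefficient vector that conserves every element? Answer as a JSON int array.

Coefficients: [6, 2, 3, 1]

T: 6·3 = 18 | 2·7+3·0+1·4 = 18
R: 6·5 = 30 | 2·5+3·6+1·2 = 30
Y: 6·7 = 42 | 2·7+3·8+1·4 = 42
gcd(6,2,3,1) = 1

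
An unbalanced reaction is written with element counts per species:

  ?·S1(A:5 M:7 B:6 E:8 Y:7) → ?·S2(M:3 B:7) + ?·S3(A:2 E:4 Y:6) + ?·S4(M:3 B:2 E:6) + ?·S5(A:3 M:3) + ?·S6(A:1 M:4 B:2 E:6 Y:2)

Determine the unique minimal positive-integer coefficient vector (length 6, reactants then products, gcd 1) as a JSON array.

Coefficients: [6, 4, 6, 1, 5, 3]

A: 6·5 = 30 | 4·0+6·2+1·0+5·3+3·1 = 30
M: 6·7 = 42 | 4·3+6·0+1·3+5·3+3·4 = 42
B: 6·6 = 36 | 4·7+6·0+1·2+5·0+3·2 = 36
E: 6·8 = 48 | 4·0+6·4+1·6+5·0+3·6 = 48
Y: 6·7 = 42 | 4·0+6·6+1·0+5·0+3·2 = 42
gcd(6,4,6,1,5,3) = 1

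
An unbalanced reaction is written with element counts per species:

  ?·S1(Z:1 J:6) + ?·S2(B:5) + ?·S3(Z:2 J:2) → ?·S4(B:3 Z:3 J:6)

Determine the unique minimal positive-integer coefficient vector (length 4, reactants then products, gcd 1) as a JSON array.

B: 3·0+3·5+6·0 = 15 | 5·3 = 15
Z: 3·1+3·0+6·2 = 15 | 5·3 = 15
J: 3·6+3·0+6·2 = 30 | 5·6 = 30
gcd(3,3,6,5) = 1

Coefficients: [3, 3, 6, 5]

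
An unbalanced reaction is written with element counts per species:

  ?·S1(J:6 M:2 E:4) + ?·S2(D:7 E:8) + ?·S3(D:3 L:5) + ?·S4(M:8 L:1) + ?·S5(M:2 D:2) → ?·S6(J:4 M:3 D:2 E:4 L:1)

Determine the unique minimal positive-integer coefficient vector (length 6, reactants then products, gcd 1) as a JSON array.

Coefficients: [4, 1, 1, 1, 1, 6]

J: 4·6+1·0+1·0+1·0+1·0 = 24 | 6·4 = 24
M: 4·2+1·0+1·0+1·8+1·2 = 18 | 6·3 = 18
D: 4·0+1·7+1·3+1·0+1·2 = 12 | 6·2 = 12
E: 4·4+1·8+1·0+1·0+1·0 = 24 | 6·4 = 24
L: 4·0+1·0+1·5+1·1+1·0 = 6 | 6·1 = 6
gcd(4,1,1,1,1,6) = 1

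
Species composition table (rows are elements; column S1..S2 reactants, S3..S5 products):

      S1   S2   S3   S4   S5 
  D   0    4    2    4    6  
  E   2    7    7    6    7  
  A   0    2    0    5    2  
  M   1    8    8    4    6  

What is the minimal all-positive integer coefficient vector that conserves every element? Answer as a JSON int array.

Coefficients: [6, 6, 5, 2, 1]

D: 6·0+6·4 = 24 | 5·2+2·4+1·6 = 24
E: 6·2+6·7 = 54 | 5·7+2·6+1·7 = 54
A: 6·0+6·2 = 12 | 5·0+2·5+1·2 = 12
M: 6·1+6·8 = 54 | 5·8+2·4+1·6 = 54
gcd(6,6,5,2,1) = 1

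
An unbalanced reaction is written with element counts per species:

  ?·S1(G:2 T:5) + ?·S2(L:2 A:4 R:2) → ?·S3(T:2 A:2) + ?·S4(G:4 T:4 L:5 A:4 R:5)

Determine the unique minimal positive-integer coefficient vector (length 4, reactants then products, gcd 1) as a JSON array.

Coefficients: [4, 5, 6, 2]

G: 4·2+5·0 = 8 | 6·0+2·4 = 8
T: 4·5+5·0 = 20 | 6·2+2·4 = 20
L: 4·0+5·2 = 10 | 6·0+2·5 = 10
A: 4·0+5·4 = 20 | 6·2+2·4 = 20
R: 4·0+5·2 = 10 | 6·0+2·5 = 10
gcd(4,5,6,2) = 1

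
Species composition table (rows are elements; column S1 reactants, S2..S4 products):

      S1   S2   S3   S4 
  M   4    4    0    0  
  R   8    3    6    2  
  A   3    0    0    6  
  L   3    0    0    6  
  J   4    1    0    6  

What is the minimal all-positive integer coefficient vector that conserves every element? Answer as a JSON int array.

Coefficients: [6, 6, 4, 3]

M: 6·4 = 24 | 6·4+4·0+3·0 = 24
R: 6·8 = 48 | 6·3+4·6+3·2 = 48
A: 6·3 = 18 | 6·0+4·0+3·6 = 18
L: 6·3 = 18 | 6·0+4·0+3·6 = 18
J: 6·4 = 24 | 6·1+4·0+3·6 = 24
gcd(6,6,4,3) = 1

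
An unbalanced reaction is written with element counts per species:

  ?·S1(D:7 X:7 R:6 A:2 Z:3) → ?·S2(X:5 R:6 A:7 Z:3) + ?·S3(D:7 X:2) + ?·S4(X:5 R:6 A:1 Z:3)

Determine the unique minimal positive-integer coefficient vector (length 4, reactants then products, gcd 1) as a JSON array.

D: 6·7 = 42 | 1·0+6·7+5·0 = 42
X: 6·7 = 42 | 1·5+6·2+5·5 = 42
R: 6·6 = 36 | 1·6+6·0+5·6 = 36
A: 6·2 = 12 | 1·7+6·0+5·1 = 12
Z: 6·3 = 18 | 1·3+6·0+5·3 = 18
gcd(6,1,6,5) = 1

Coefficients: [6, 1, 6, 5]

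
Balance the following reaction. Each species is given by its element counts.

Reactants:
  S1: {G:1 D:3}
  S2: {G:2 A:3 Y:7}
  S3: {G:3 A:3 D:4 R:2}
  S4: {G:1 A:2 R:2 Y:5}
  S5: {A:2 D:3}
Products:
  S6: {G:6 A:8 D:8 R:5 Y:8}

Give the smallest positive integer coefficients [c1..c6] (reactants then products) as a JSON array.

G: 2·1+1·2+5·3+5·1+2·0 = 24 | 4·6 = 24
A: 2·0+1·3+5·3+5·2+2·2 = 32 | 4·8 = 32
D: 2·3+1·0+5·4+5·0+2·3 = 32 | 4·8 = 32
R: 2·0+1·0+5·2+5·2+2·0 = 20 | 4·5 = 20
Y: 2·0+1·7+5·0+5·5+2·0 = 32 | 4·8 = 32
gcd(2,1,5,5,2,4) = 1

Coefficients: [2, 1, 5, 5, 2, 4]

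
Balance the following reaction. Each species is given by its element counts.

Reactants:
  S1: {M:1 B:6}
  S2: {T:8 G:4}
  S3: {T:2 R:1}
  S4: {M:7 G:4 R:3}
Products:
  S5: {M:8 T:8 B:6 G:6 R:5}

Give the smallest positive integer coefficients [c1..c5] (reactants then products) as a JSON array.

M: 2·1+1·0+4·0+2·7 = 16 | 2·8 = 16
T: 2·0+1·8+4·2+2·0 = 16 | 2·8 = 16
B: 2·6+1·0+4·0+2·0 = 12 | 2·6 = 12
G: 2·0+1·4+4·0+2·4 = 12 | 2·6 = 12
R: 2·0+1·0+4·1+2·3 = 10 | 2·5 = 10
gcd(2,1,4,2,2) = 1

Coefficients: [2, 1, 4, 2, 2]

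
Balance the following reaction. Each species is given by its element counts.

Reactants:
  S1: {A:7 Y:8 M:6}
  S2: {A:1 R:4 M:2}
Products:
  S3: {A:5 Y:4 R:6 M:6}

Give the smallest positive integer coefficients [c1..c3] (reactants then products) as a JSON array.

A: 1·7+3·1 = 10 | 2·5 = 10
Y: 1·8+3·0 = 8 | 2·4 = 8
R: 1·0+3·4 = 12 | 2·6 = 12
M: 1·6+3·2 = 12 | 2·6 = 12
gcd(1,3,2) = 1

Coefficients: [1, 3, 2]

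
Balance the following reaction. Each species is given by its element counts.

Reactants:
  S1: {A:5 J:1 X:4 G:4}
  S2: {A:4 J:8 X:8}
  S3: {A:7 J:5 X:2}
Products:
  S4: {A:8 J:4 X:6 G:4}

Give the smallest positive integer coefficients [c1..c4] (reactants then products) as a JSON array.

Coefficients: [6, 1, 2, 6]

A: 6·5+1·4+2·7 = 48 | 6·8 = 48
J: 6·1+1·8+2·5 = 24 | 6·4 = 24
X: 6·4+1·8+2·2 = 36 | 6·6 = 36
G: 6·4+1·0+2·0 = 24 | 6·4 = 24
gcd(6,1,2,6) = 1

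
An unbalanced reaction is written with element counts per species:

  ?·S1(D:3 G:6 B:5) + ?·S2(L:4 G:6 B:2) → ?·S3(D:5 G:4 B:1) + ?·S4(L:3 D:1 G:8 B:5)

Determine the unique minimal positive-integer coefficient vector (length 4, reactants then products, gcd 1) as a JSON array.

L: 3·0+3·4 = 12 | 1·0+4·3 = 12
D: 3·3+3·0 = 9 | 1·5+4·1 = 9
G: 3·6+3·6 = 36 | 1·4+4·8 = 36
B: 3·5+3·2 = 21 | 1·1+4·5 = 21
gcd(3,3,1,4) = 1

Coefficients: [3, 3, 1, 4]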